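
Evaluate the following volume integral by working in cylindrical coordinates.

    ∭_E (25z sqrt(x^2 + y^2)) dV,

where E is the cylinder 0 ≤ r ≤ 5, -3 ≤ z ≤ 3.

In cylindrical coordinates, x = r cos(θ), y = r sin(θ), z = z, and dV = r dr dθ dz.

The integrand becomes 25r z, so

    ∭_E (25z sqrt(x^2 + y^2)) dV = ∫_{0}^{2π} ∫_{0}^{5} ∫_{-3}^{3} (25r z) · r dz dr dθ.

Inner (z): 0.
Middle (r from 0 to 5): 0.
Outer (θ): 0.

Therefore the triple integral equals 0.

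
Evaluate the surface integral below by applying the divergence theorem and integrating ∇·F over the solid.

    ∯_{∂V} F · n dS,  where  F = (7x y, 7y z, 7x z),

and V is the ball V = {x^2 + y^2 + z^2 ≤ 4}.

By the divergence theorem,

    ∯_{∂V} F · n dS = ∭_V (∇ · F) dV.

Compute the divergence:
    ∇ · F = ∂F_x/∂x + ∂F_y/∂y + ∂F_z/∂z = 7y + 7z + 7x = 7x + 7y + 7z.

In spherical coordinates, x = ρ sin(φ) cos(θ), y = ρ sin(φ) sin(θ), z = ρ cos(φ), dV = ρ^2 sin(φ) dρ dφ dθ, with 0 ≤ ρ ≤ 2, 0 ≤ φ ≤ π, 0 ≤ θ ≤ 2π.

The integrand, after substitution and multiplying by the volume element, becomes (7ρ (sqrt(2)sin(φ)sin(θ + π/4) + cos(φ))) · ρ^2 sin(φ), so

    ∭_V (∇·F) dV = ∫_0^{2π} ∫_0^{π} ∫_0^{2} (7ρ (sqrt(2)sin(φ)sin(θ + π/4) + cos(φ))) · ρ^2 sin(φ) dρ dφ dθ.

Inner (ρ from 0 to 2): 28(sqrt(2)sin(φ)sin(θ + π/4) + cos(φ))sin(φ).
Middle (φ from 0 to π): 14sqrt(2)π sin(θ + π/4).
Outer (θ from 0 to 2π): 0.

Therefore ∯_{∂V} F · n dS = 0.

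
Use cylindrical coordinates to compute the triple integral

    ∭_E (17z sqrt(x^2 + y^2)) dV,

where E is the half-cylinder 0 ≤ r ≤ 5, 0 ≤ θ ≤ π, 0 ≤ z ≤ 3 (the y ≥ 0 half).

In cylindrical coordinates, x = r cos(θ), y = r sin(θ), z = z, and dV = r dr dθ dz.

The integrand becomes 17r z, so

    ∭_E (17z sqrt(x^2 + y^2)) dV = ∫_{0}^{π} ∫_{0}^{5} ∫_{0}^{3} (17r z) · r dz dr dθ.

Inner (z): 153r^2/2.
Middle (r from 0 to 5): 6375/2.
Outer (θ): 6375π/2.

Therefore the triple integral equals 6375π/2.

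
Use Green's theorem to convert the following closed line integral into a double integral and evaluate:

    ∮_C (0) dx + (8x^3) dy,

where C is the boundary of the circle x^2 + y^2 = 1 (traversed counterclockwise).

Green's theorem converts the closed line integral into a double integral over the enclosed region D:

    ∮_C P dx + Q dy = ∬_D (∂Q/∂x - ∂P/∂y) dA.

Here P = 0, Q = 8x^3, so

    ∂Q/∂x = 24x^2,    ∂P/∂y = 0,
    ∂Q/∂x - ∂P/∂y = 24x^2.

D is the region x^2 + y^2 ≤ 1. Evaluating the double integral:

In polar coordinates (x = r cos θ, y = r sin θ, dA = r dr dθ) the integrand becomes 24r^2cos(θ)^2, so

    ∬_D (24x^2) dA = ∫_0^{2π} ∫_0^{1} (24r^2cos(θ)^2) · r dr dθ.

Inner (r from 0 to 1): 6cos(θ)^2.
Outer (θ from 0 to 2π): 6π.

Therefore ∮_C P dx + Q dy = 6π.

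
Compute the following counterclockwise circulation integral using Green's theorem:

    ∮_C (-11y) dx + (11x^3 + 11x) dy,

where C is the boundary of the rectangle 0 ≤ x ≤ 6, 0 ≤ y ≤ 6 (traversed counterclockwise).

Green's theorem converts the closed line integral into a double integral over the enclosed region D:

    ∮_C P dx + Q dy = ∬_D (∂Q/∂x - ∂P/∂y) dA.

Here P = -11y, Q = 11x^3 + 11x, so

    ∂Q/∂x = 33x^2 + 11,    ∂P/∂y = -11,
    ∂Q/∂x - ∂P/∂y = 33x^2 + 22.

D is the region 0 ≤ x ≤ 6, 0 ≤ y ≤ 6. Evaluating the double integral:

    ∬_D (33x^2 + 22) dA = ∫_0^{6} ∫_0^{6} (33x^2 + 22) dy dx.

Inner (y from 0 to 6): 198x^2 + 132.
Outer (x from 0 to 6): 15048.

Therefore ∮_C P dx + Q dy = 15048.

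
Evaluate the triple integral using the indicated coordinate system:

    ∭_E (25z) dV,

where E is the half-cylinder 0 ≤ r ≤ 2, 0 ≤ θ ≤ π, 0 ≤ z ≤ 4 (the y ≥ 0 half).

In cylindrical coordinates, x = r cos(θ), y = r sin(θ), z = z, and dV = r dr dθ dz.

The integrand becomes 25z, so

    ∭_E (25z) dV = ∫_{0}^{π} ∫_{0}^{2} ∫_{0}^{4} (25z) · r dz dr dθ.

Inner (z): 200r.
Middle (r from 0 to 2): 400.
Outer (θ): 400π.

Therefore the triple integral equals 400π.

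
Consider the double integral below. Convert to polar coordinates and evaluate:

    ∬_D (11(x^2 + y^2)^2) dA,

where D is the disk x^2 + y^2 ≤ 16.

The region D is 0 ≤ r ≤ 4, 0 ≤ θ ≤ 2π in polar coordinates, where x = r cos(θ), y = r sin(θ), and dA = r dr dθ.

Under the substitution, the integrand becomes 11r^4, so

    ∬_D (11(x^2 + y^2)^2) dA = ∫_{0}^{2π} ∫_{0}^{4} (11r^4) · r dr dθ.

Inner integral (in r): ∫_{0}^{4} (11r^4) · r dr = 22528/3.

Outer integral (in θ): ∫_{0}^{2π} (22528/3) dθ = 45056π/3.

Therefore ∬_D (11(x^2 + y^2)^2) dA = 45056π/3.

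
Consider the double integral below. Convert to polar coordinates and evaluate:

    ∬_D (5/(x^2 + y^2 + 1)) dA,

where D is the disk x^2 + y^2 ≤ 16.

The region D is 0 ≤ r ≤ 4, 0 ≤ θ ≤ 2π in polar coordinates, where x = r cos(θ), y = r sin(θ), and dA = r dr dθ.

Under the substitution, the integrand becomes 5/(r^2 + 1), so

    ∬_D (5/(x^2 + y^2 + 1)) dA = ∫_{0}^{2π} ∫_{0}^{4} (5/(r^2 + 1)) · r dr dθ.

Inner integral (in r): ∫_{0}^{4} (5/(r^2 + 1)) · r dr = 5log(17)/2.

Outer integral (in θ): ∫_{0}^{2π} (5log(17)/2) dθ = 5π log(17).

Therefore ∬_D (5/(x^2 + y^2 + 1)) dA = 5π log(17).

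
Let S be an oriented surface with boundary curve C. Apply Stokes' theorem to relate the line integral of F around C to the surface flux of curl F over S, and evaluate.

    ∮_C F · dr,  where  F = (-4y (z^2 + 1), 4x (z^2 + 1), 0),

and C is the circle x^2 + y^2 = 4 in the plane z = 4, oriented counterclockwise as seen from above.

Let S be the flat disk x^2 + y^2 ≤ 4 in the plane z = 4, with upward unit normal n̂ = ẑ. By Stokes' theorem,

    ∮_C F · dr = ∬_S (∇ × F) · n̂ dS = ∬_D (curl F)_z dA,

where D is the disk x^2 + y^2 ≤ 4.

Compute the curl of F = (-4y (z^2 + 1), 4x (z^2 + 1), 0):
    (∇ × F)_x = ∂F_z/∂y - ∂F_y/∂z = -8x z,
    (∇ × F)_y = ∂F_x/∂z - ∂F_z/∂x = -8y z,
    (∇ × F)_z = ∂F_y/∂x - ∂F_x/∂y = 8z^2 + 8.

On z = 4, (curl F)_z = 136.

Convert to polar (x = r cos θ, y = r sin θ, dA = r dr dθ); the integrand becomes 136, so

    ∬_D (curl F)_z dA = ∫_0^{2π} ∫_0^{2} (136) · r dr dθ.

Inner (r from 0 to 2): 272.
Outer (θ from 0 to 2π): 544π.

Therefore ∮_C F · dr = 544π.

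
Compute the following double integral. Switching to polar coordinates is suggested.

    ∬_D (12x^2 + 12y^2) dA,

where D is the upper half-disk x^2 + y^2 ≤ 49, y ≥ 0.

The region D is 0 ≤ r ≤ 7, 0 ≤ θ ≤ π in polar coordinates, where x = r cos(θ), y = r sin(θ), and dA = r dr dθ.

Under the substitution, the integrand becomes 12r^2, so

    ∬_D (12x^2 + 12y^2) dA = ∫_{0}^{π} ∫_{0}^{7} (12r^2) · r dr dθ.

Inner integral (in r): ∫_{0}^{7} (12r^2) · r dr = 7203.

Outer integral (in θ): ∫_{0}^{π} (7203) dθ = 7203π.

Therefore ∬_D (12x^2 + 12y^2) dA = 7203π.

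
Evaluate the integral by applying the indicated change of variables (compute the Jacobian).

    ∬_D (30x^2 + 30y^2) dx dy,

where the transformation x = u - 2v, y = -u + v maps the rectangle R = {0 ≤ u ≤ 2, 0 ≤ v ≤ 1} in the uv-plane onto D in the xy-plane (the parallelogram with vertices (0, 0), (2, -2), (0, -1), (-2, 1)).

Compute the Jacobian determinant of (x, y) with respect to (u, v):

    ∂(x,y)/∂(u,v) = | 1  -2 | = (1)(1) - (-2)(-1) = -1.
                   | -1  1 |

Its absolute value is |J| = 1 (the area scaling factor).

Substituting x = u - 2v, y = -u + v into the integrand,

    30x^2 + 30y^2 → 60u^2 - 180u v + 150v^2,

so the integral becomes

    ∬_R (60u^2 - 180u v + 150v^2) · |J| du dv = ∫_0^2 ∫_0^1 (60u^2 - 180u v + 150v^2) dv du.

Inner (v): 60u^2 - 90u + 50.
Outer (u): 80.

Therefore ∬_D (30x^2 + 30y^2) dx dy = 80.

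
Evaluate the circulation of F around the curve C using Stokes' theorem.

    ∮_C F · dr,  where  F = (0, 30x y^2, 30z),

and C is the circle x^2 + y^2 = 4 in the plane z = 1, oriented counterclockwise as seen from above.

Let S be the flat disk x^2 + y^2 ≤ 4 in the plane z = 1, with upward unit normal n̂ = ẑ. By Stokes' theorem,

    ∮_C F · dr = ∬_S (∇ × F) · n̂ dS = ∬_D (curl F)_z dA,

where D is the disk x^2 + y^2 ≤ 4.

Compute the curl of F = (0, 30x y^2, 30z):
    (∇ × F)_x = ∂F_z/∂y - ∂F_y/∂z = 0,
    (∇ × F)_y = ∂F_x/∂z - ∂F_z/∂x = 0,
    (∇ × F)_z = ∂F_y/∂x - ∂F_x/∂y = 30y^2.

On z = 1, (curl F)_z = 30y^2.

Convert to polar (x = r cos θ, y = r sin θ, dA = r dr dθ); the integrand becomes 30r^2sin(θ)^2, so

    ∬_D (curl F)_z dA = ∫_0^{2π} ∫_0^{2} (30r^2sin(θ)^2) · r dr dθ.

Inner (r from 0 to 2): 120sin(θ)^2.
Outer (θ from 0 to 2π): 120π.

Therefore ∮_C F · dr = 120π.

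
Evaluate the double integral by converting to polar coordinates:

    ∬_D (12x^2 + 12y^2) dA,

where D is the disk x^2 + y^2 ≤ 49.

The region D is 0 ≤ r ≤ 7, 0 ≤ θ ≤ 2π in polar coordinates, where x = r cos(θ), y = r sin(θ), and dA = r dr dθ.

Under the substitution, the integrand becomes 12r^2, so

    ∬_D (12x^2 + 12y^2) dA = ∫_{0}^{2π} ∫_{0}^{7} (12r^2) · r dr dθ.

Inner integral (in r): ∫_{0}^{7} (12r^2) · r dr = 7203.

Outer integral (in θ): ∫_{0}^{2π} (7203) dθ = 14406π.

Therefore ∬_D (12x^2 + 12y^2) dA = 14406π.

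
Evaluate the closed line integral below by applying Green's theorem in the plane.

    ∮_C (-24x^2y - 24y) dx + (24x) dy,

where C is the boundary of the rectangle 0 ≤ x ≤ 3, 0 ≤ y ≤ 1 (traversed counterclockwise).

Green's theorem converts the closed line integral into a double integral over the enclosed region D:

    ∮_C P dx + Q dy = ∬_D (∂Q/∂x - ∂P/∂y) dA.

Here P = -24x^2y - 24y, Q = 24x, so

    ∂Q/∂x = 24,    ∂P/∂y = -24x^2 - 24,
    ∂Q/∂x - ∂P/∂y = 24x^2 + 48.

D is the region 0 ≤ x ≤ 3, 0 ≤ y ≤ 1. Evaluating the double integral:

    ∬_D (24x^2 + 48) dA = ∫_0^{3} ∫_0^{1} (24x^2 + 48) dy dx.

Inner (y from 0 to 1): 24x^2 + 48.
Outer (x from 0 to 3): 360.

Therefore ∮_C P dx + Q dy = 360.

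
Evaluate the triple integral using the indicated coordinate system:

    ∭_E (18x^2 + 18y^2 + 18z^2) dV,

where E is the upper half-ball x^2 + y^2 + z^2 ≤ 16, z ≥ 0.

In spherical coordinates, x = ρ sin(φ) cos(θ), y = ρ sin(φ) sin(θ), z = ρ cos(φ), and dV = ρ^2 sin(φ) dρ dφ dθ.

The integrand becomes 18ρ^2, so

    ∭_E (18x^2 + 18y^2 + 18z^2) dV = ∫_{0}^{2π} ∫_{0}^{π/2} ∫_{0}^{4} (18ρ^2) · ρ^2 sin(φ) dρ dφ dθ.

Inner (ρ): 18432sin(φ)/5.
Middle (φ): 18432/5.
Outer (θ): 36864π/5.

Therefore the triple integral equals 36864π/5.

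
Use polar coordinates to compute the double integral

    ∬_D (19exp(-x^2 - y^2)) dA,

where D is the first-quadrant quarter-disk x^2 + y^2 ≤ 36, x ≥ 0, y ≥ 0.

The region D is 0 ≤ r ≤ 6, 0 ≤ θ ≤ π/2 in polar coordinates, where x = r cos(θ), y = r sin(θ), and dA = r dr dθ.

Under the substitution, the integrand becomes 19exp(-r^2), so

    ∬_D (19exp(-x^2 - y^2)) dA = ∫_{0}^{π/2} ∫_{0}^{6} (19exp(-r^2)) · r dr dθ.

Inner integral (in r): ∫_{0}^{6} (19exp(-r^2)) · r dr = 19/2 - 19exp(-36)/2.

Outer integral (in θ): ∫_{0}^{π/2} (19/2 - 19exp(-36)/2) dθ = -19π (1 - exp(36))exp(-36)/4.

Therefore ∬_D (19exp(-x^2 - y^2)) dA = -19π (1 - exp(36))exp(-36)/4.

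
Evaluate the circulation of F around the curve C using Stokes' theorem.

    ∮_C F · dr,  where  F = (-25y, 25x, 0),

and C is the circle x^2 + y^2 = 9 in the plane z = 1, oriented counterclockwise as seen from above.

Let S be the flat disk x^2 + y^2 ≤ 9 in the plane z = 1, with upward unit normal n̂ = ẑ. By Stokes' theorem,

    ∮_C F · dr = ∬_S (∇ × F) · n̂ dS = ∬_D (curl F)_z dA,

where D is the disk x^2 + y^2 ≤ 9.

Compute the curl of F = (-25y, 25x, 0):
    (∇ × F)_x = ∂F_z/∂y - ∂F_y/∂z = 0,
    (∇ × F)_y = ∂F_x/∂z - ∂F_z/∂x = 0,
    (∇ × F)_z = ∂F_y/∂x - ∂F_x/∂y = 50.

On z = 1, (curl F)_z = 50.

Convert to polar (x = r cos θ, y = r sin θ, dA = r dr dθ); the integrand becomes 50, so

    ∬_D (curl F)_z dA = ∫_0^{2π} ∫_0^{3} (50) · r dr dθ.

Inner (r from 0 to 3): 225.
Outer (θ from 0 to 2π): 450π.

Therefore ∮_C F · dr = 450π.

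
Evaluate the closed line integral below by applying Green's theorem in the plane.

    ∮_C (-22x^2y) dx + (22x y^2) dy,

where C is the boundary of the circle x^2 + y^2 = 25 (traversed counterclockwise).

Green's theorem converts the closed line integral into a double integral over the enclosed region D:

    ∮_C P dx + Q dy = ∬_D (∂Q/∂x - ∂P/∂y) dA.

Here P = -22x^2y, Q = 22x y^2, so

    ∂Q/∂x = 22y^2,    ∂P/∂y = -22x^2,
    ∂Q/∂x - ∂P/∂y = 22x^2 + 22y^2.

D is the region x^2 + y^2 ≤ 25. Evaluating the double integral:

In polar coordinates (x = r cos θ, y = r sin θ, dA = r dr dθ) the integrand becomes 22r^2, so

    ∬_D (22x^2 + 22y^2) dA = ∫_0^{2π} ∫_0^{5} (22r^2) · r dr dθ.

Inner (r from 0 to 5): 6875/2.
Outer (θ from 0 to 2π): 6875π.

Therefore ∮_C P dx + Q dy = 6875π.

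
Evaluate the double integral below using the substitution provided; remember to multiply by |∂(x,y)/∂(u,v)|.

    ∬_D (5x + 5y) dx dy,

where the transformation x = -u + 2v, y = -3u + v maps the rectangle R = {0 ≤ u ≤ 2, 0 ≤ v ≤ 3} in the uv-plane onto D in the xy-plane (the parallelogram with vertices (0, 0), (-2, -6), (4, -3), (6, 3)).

Compute the Jacobian determinant of (x, y) with respect to (u, v):

    ∂(x,y)/∂(u,v) = | -1  2 | = (-1)(1) - (2)(-3) = 5.
                   | -3  1 |

Its absolute value is |J| = 5 (the area scaling factor).

Substituting x = -u + 2v, y = -3u + v into the integrand,

    5x + 5y → -20u + 15v,

so the integral becomes

    ∬_R (-20u + 15v) · |J| du dv = ∫_0^2 ∫_0^3 (-100u + 75v) dv du.

Inner (v): 675/2 - 300u.
Outer (u): 75.

Therefore ∬_D (5x + 5y) dx dy = 75.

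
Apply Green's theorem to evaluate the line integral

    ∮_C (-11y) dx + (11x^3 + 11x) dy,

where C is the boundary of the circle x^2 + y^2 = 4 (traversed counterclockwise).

Green's theorem converts the closed line integral into a double integral over the enclosed region D:

    ∮_C P dx + Q dy = ∬_D (∂Q/∂x - ∂P/∂y) dA.

Here P = -11y, Q = 11x^3 + 11x, so

    ∂Q/∂x = 33x^2 + 11,    ∂P/∂y = -11,
    ∂Q/∂x - ∂P/∂y = 33x^2 + 22.

D is the region x^2 + y^2 ≤ 4. Evaluating the double integral:

In polar coordinates (x = r cos θ, y = r sin θ, dA = r dr dθ) the integrand becomes 33r^2cos(θ)^2 + 22, so

    ∬_D (33x^2 + 22) dA = ∫_0^{2π} ∫_0^{2} (33r^2cos(θ)^2 + 22) · r dr dθ.

Inner (r from 0 to 2): 132cos(θ)^2 + 44.
Outer (θ from 0 to 2π): 220π.

Therefore ∮_C P dx + Q dy = 220π.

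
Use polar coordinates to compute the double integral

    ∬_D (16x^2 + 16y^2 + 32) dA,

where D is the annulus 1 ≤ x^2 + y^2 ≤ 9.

The region D is 1 ≤ r ≤ 3, 0 ≤ θ ≤ 2π in polar coordinates, where x = r cos(θ), y = r sin(θ), and dA = r dr dθ.

Under the substitution, the integrand becomes 16r^2 + 32, so

    ∬_D (16x^2 + 16y^2 + 32) dA = ∫_{0}^{2π} ∫_{1}^{3} (16r^2 + 32) · r dr dθ.

Inner integral (in r): ∫_{1}^{3} (16r^2 + 32) · r dr = 448.

Outer integral (in θ): ∫_{0}^{2π} (448) dθ = 896π.

Therefore ∬_D (16x^2 + 16y^2 + 32) dA = 896π.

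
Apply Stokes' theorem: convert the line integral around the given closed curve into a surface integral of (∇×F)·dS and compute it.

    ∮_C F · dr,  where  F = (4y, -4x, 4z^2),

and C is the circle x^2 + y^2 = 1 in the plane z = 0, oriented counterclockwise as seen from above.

Let S be the flat disk x^2 + y^2 ≤ 1 in the plane z = 0, with upward unit normal n̂ = ẑ. By Stokes' theorem,

    ∮_C F · dr = ∬_S (∇ × F) · n̂ dS = ∬_D (curl F)_z dA,

where D is the disk x^2 + y^2 ≤ 1.

Compute the curl of F = (4y, -4x, 4z^2):
    (∇ × F)_x = ∂F_z/∂y - ∂F_y/∂z = 0,
    (∇ × F)_y = ∂F_x/∂z - ∂F_z/∂x = 0,
    (∇ × F)_z = ∂F_y/∂x - ∂F_x/∂y = -8.

On z = 0, (curl F)_z = -8.

Convert to polar (x = r cos θ, y = r sin θ, dA = r dr dθ); the integrand becomes -8, so

    ∬_D (curl F)_z dA = ∫_0^{2π} ∫_0^{1} (-8) · r dr dθ.

Inner (r from 0 to 1): -4.
Outer (θ from 0 to 2π): -8π.

Therefore ∮_C F · dr = -8π.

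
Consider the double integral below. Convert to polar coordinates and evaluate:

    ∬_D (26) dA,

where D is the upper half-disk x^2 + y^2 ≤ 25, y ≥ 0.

The region D is 0 ≤ r ≤ 5, 0 ≤ θ ≤ π in polar coordinates, where x = r cos(θ), y = r sin(θ), and dA = r dr dθ.

Under the substitution, the integrand becomes 26, so

    ∬_D (26) dA = ∫_{0}^{π} ∫_{0}^{5} (26) · r dr dθ.

Inner integral (in r): ∫_{0}^{5} (26) · r dr = 325.

Outer integral (in θ): ∫_{0}^{π} (325) dθ = 325π.

Therefore ∬_D (26) dA = 325π.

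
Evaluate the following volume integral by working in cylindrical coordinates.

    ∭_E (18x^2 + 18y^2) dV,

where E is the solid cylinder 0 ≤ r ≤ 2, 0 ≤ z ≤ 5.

In cylindrical coordinates, x = r cos(θ), y = r sin(θ), z = z, and dV = r dr dθ dz.

The integrand becomes 18r^2, so

    ∭_E (18x^2 + 18y^2) dV = ∫_{0}^{2π} ∫_{0}^{2} ∫_{0}^{5} (18r^2) · r dz dr dθ.

Inner (z): 90r^3.
Middle (r from 0 to 2): 360.
Outer (θ): 720π.

Therefore the triple integral equals 720π.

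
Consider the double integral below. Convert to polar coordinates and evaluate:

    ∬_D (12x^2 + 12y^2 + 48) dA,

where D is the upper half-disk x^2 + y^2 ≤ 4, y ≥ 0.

The region D is 0 ≤ r ≤ 2, 0 ≤ θ ≤ π in polar coordinates, where x = r cos(θ), y = r sin(θ), and dA = r dr dθ.

Under the substitution, the integrand becomes 12r^2 + 48, so

    ∬_D (12x^2 + 12y^2 + 48) dA = ∫_{0}^{π} ∫_{0}^{2} (12r^2 + 48) · r dr dθ.

Inner integral (in r): ∫_{0}^{2} (12r^2 + 48) · r dr = 144.

Outer integral (in θ): ∫_{0}^{π} (144) dθ = 144π.

Therefore ∬_D (12x^2 + 12y^2 + 48) dA = 144π.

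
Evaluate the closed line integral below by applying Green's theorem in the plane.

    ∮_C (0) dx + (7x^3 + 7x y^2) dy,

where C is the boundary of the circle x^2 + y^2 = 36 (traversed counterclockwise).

Green's theorem converts the closed line integral into a double integral over the enclosed region D:

    ∮_C P dx + Q dy = ∬_D (∂Q/∂x - ∂P/∂y) dA.

Here P = 0, Q = 7x^3 + 7x y^2, so

    ∂Q/∂x = 21x^2 + 7y^2,    ∂P/∂y = 0,
    ∂Q/∂x - ∂P/∂y = 21x^2 + 7y^2.

D is the region x^2 + y^2 ≤ 36. Evaluating the double integral:

In polar coordinates (x = r cos θ, y = r sin θ, dA = r dr dθ) the integrand becomes 7r^2(cos(2θ) + 2), so

    ∬_D (21x^2 + 7y^2) dA = ∫_0^{2π} ∫_0^{6} (7r^2(cos(2θ) + 2)) · r dr dθ.

Inner (r from 0 to 6): 2268cos(2θ) + 4536.
Outer (θ from 0 to 2π): 9072π.

Therefore ∮_C P dx + Q dy = 9072π.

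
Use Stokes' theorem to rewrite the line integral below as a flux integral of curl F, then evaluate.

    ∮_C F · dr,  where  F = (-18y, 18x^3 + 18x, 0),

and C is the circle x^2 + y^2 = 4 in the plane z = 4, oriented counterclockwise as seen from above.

Let S be the flat disk x^2 + y^2 ≤ 4 in the plane z = 4, with upward unit normal n̂ = ẑ. By Stokes' theorem,

    ∮_C F · dr = ∬_S (∇ × F) · n̂ dS = ∬_D (curl F)_z dA,

where D is the disk x^2 + y^2 ≤ 4.

Compute the curl of F = (-18y, 18x^3 + 18x, 0):
    (∇ × F)_x = ∂F_z/∂y - ∂F_y/∂z = 0,
    (∇ × F)_y = ∂F_x/∂z - ∂F_z/∂x = 0,
    (∇ × F)_z = ∂F_y/∂x - ∂F_x/∂y = 54x^2 + 36.

On z = 4, (curl F)_z = 54x^2 + 36.

Convert to polar (x = r cos θ, y = r sin θ, dA = r dr dθ); the integrand becomes 54r^2cos(θ)^2 + 36, so

    ∬_D (curl F)_z dA = ∫_0^{2π} ∫_0^{2} (54r^2cos(θ)^2 + 36) · r dr dθ.

Inner (r from 0 to 2): 216cos(θ)^2 + 72.
Outer (θ from 0 to 2π): 360π.

Therefore ∮_C F · dr = 360π.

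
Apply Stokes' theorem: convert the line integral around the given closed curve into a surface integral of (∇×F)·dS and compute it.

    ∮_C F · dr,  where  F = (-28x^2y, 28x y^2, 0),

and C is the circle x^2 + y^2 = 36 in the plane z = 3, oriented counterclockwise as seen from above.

Let S be the flat disk x^2 + y^2 ≤ 36 in the plane z = 3, with upward unit normal n̂ = ẑ. By Stokes' theorem,

    ∮_C F · dr = ∬_S (∇ × F) · n̂ dS = ∬_D (curl F)_z dA,

where D is the disk x^2 + y^2 ≤ 36.

Compute the curl of F = (-28x^2y, 28x y^2, 0):
    (∇ × F)_x = ∂F_z/∂y - ∂F_y/∂z = 0,
    (∇ × F)_y = ∂F_x/∂z - ∂F_z/∂x = 0,
    (∇ × F)_z = ∂F_y/∂x - ∂F_x/∂y = 28x^2 + 28y^2.

On z = 3, (curl F)_z = 28x^2 + 28y^2.

Convert to polar (x = r cos θ, y = r sin θ, dA = r dr dθ); the integrand becomes 28r^2, so

    ∬_D (curl F)_z dA = ∫_0^{2π} ∫_0^{6} (28r^2) · r dr dθ.

Inner (r from 0 to 6): 9072.
Outer (θ from 0 to 2π): 18144π.

Therefore ∮_C F · dr = 18144π.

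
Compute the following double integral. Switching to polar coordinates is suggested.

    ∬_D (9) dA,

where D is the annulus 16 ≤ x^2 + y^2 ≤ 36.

The region D is 4 ≤ r ≤ 6, 0 ≤ θ ≤ 2π in polar coordinates, where x = r cos(θ), y = r sin(θ), and dA = r dr dθ.

Under the substitution, the integrand becomes 9, so

    ∬_D (9) dA = ∫_{0}^{2π} ∫_{4}^{6} (9) · r dr dθ.

Inner integral (in r): ∫_{4}^{6} (9) · r dr = 90.

Outer integral (in θ): ∫_{0}^{2π} (90) dθ = 180π.

Therefore ∬_D (9) dA = 180π.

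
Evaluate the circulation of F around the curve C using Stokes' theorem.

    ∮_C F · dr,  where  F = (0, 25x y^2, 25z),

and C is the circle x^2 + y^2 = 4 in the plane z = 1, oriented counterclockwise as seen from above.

Let S be the flat disk x^2 + y^2 ≤ 4 in the plane z = 1, with upward unit normal n̂ = ẑ. By Stokes' theorem,

    ∮_C F · dr = ∬_S (∇ × F) · n̂ dS = ∬_D (curl F)_z dA,

where D is the disk x^2 + y^2 ≤ 4.

Compute the curl of F = (0, 25x y^2, 25z):
    (∇ × F)_x = ∂F_z/∂y - ∂F_y/∂z = 0,
    (∇ × F)_y = ∂F_x/∂z - ∂F_z/∂x = 0,
    (∇ × F)_z = ∂F_y/∂x - ∂F_x/∂y = 25y^2.

On z = 1, (curl F)_z = 25y^2.

Convert to polar (x = r cos θ, y = r sin θ, dA = r dr dθ); the integrand becomes 25r^2sin(θ)^2, so

    ∬_D (curl F)_z dA = ∫_0^{2π} ∫_0^{2} (25r^2sin(θ)^2) · r dr dθ.

Inner (r from 0 to 2): 100sin(θ)^2.
Outer (θ from 0 to 2π): 100π.

Therefore ∮_C F · dr = 100π.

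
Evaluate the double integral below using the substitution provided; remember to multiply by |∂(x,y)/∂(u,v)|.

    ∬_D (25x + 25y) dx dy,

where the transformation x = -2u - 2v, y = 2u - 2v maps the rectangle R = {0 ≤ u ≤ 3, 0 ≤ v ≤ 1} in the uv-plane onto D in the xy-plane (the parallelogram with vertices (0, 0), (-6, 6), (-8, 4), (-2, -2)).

Compute the Jacobian determinant of (x, y) with respect to (u, v):

    ∂(x,y)/∂(u,v) = | -2  -2 | = (-2)(-2) - (-2)(2) = 8.
                   | 2  -2 |

Its absolute value is |J| = 8 (the area scaling factor).

Substituting x = -2u - 2v, y = 2u - 2v into the integrand,

    25x + 25y → -100v,

so the integral becomes

    ∬_R (-100v) · |J| du dv = ∫_0^3 ∫_0^1 (-800v) dv du.

Inner (v): -400.
Outer (u): -1200.

Therefore ∬_D (25x + 25y) dx dy = -1200.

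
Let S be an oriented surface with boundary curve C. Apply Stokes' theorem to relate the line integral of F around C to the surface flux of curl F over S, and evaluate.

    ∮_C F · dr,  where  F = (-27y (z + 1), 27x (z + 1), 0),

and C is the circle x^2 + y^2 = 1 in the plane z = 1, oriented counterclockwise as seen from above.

Let S be the flat disk x^2 + y^2 ≤ 1 in the plane z = 1, with upward unit normal n̂ = ẑ. By Stokes' theorem,

    ∮_C F · dr = ∬_S (∇ × F) · n̂ dS = ∬_D (curl F)_z dA,

where D is the disk x^2 + y^2 ≤ 1.

Compute the curl of F = (-27y (z + 1), 27x (z + 1), 0):
    (∇ × F)_x = ∂F_z/∂y - ∂F_y/∂z = -27x,
    (∇ × F)_y = ∂F_x/∂z - ∂F_z/∂x = -27y,
    (∇ × F)_z = ∂F_y/∂x - ∂F_x/∂y = 54z + 54.

On z = 1, (curl F)_z = 108.

Convert to polar (x = r cos θ, y = r sin θ, dA = r dr dθ); the integrand becomes 108, so

    ∬_D (curl F)_z dA = ∫_0^{2π} ∫_0^{1} (108) · r dr dθ.

Inner (r from 0 to 1): 54.
Outer (θ from 0 to 2π): 108π.

Therefore ∮_C F · dr = 108π.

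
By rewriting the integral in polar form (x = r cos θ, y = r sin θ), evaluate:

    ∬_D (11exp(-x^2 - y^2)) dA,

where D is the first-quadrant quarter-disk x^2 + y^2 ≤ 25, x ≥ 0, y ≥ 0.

The region D is 0 ≤ r ≤ 5, 0 ≤ θ ≤ π/2 in polar coordinates, where x = r cos(θ), y = r sin(θ), and dA = r dr dθ.

Under the substitution, the integrand becomes 11exp(-r^2), so

    ∬_D (11exp(-x^2 - y^2)) dA = ∫_{0}^{π/2} ∫_{0}^{5} (11exp(-r^2)) · r dr dθ.

Inner integral (in r): ∫_{0}^{5} (11exp(-r^2)) · r dr = 11/2 - 11exp(-25)/2.

Outer integral (in θ): ∫_{0}^{π/2} (11/2 - 11exp(-25)/2) dθ = -11π (1 - exp(25))exp(-25)/4.

Therefore ∬_D (11exp(-x^2 - y^2)) dA = -11π (1 - exp(25))exp(-25)/4.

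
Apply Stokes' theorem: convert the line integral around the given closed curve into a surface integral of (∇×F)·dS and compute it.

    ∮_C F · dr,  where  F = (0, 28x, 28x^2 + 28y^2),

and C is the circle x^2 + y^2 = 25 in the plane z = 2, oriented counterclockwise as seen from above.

Let S be the flat disk x^2 + y^2 ≤ 25 in the plane z = 2, with upward unit normal n̂ = ẑ. By Stokes' theorem,

    ∮_C F · dr = ∬_S (∇ × F) · n̂ dS = ∬_D (curl F)_z dA,

where D is the disk x^2 + y^2 ≤ 25.

Compute the curl of F = (0, 28x, 28x^2 + 28y^2):
    (∇ × F)_x = ∂F_z/∂y - ∂F_y/∂z = 56y,
    (∇ × F)_y = ∂F_x/∂z - ∂F_z/∂x = -56x,
    (∇ × F)_z = ∂F_y/∂x - ∂F_x/∂y = 28.

On z = 2, (curl F)_z = 28.

Convert to polar (x = r cos θ, y = r sin θ, dA = r dr dθ); the integrand becomes 28, so

    ∬_D (curl F)_z dA = ∫_0^{2π} ∫_0^{5} (28) · r dr dθ.

Inner (r from 0 to 5): 350.
Outer (θ from 0 to 2π): 700π.

Therefore ∮_C F · dr = 700π.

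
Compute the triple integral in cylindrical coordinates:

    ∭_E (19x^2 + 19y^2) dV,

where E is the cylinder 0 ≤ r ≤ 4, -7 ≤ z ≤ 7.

In cylindrical coordinates, x = r cos(θ), y = r sin(θ), z = z, and dV = r dr dθ dz.

The integrand becomes 19r^2, so

    ∭_E (19x^2 + 19y^2) dV = ∫_{0}^{2π} ∫_{0}^{4} ∫_{-7}^{7} (19r^2) · r dz dr dθ.

Inner (z): 266r^3.
Middle (r from 0 to 4): 17024.
Outer (θ): 34048π.

Therefore the triple integral equals 34048π.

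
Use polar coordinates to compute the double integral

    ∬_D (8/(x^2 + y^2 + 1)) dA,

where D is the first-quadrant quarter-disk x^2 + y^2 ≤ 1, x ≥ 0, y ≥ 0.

The region D is 0 ≤ r ≤ 1, 0 ≤ θ ≤ π/2 in polar coordinates, where x = r cos(θ), y = r sin(θ), and dA = r dr dθ.

Under the substitution, the integrand becomes 8/(r^2 + 1), so

    ∬_D (8/(x^2 + y^2 + 1)) dA = ∫_{0}^{π/2} ∫_{0}^{1} (8/(r^2 + 1)) · r dr dθ.

Inner integral (in r): ∫_{0}^{1} (8/(r^2 + 1)) · r dr = log(16).

Outer integral (in θ): ∫_{0}^{π/2} (log(16)) dθ = 2π log(2).

Therefore ∬_D (8/(x^2 + y^2 + 1)) dA = 2π log(2).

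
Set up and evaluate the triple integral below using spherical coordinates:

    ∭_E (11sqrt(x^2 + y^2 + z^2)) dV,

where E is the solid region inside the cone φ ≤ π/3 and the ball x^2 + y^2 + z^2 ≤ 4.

In spherical coordinates, x = ρ sin(φ) cos(θ), y = ρ sin(φ) sin(θ), z = ρ cos(φ), and dV = ρ^2 sin(φ) dρ dφ dθ.

The integrand becomes 11ρ, so

    ∭_E (11sqrt(x^2 + y^2 + z^2)) dV = ∫_{0}^{2π} ∫_{0}^{π/3} ∫_{0}^{2} (11ρ) · ρ^2 sin(φ) dρ dφ dθ.

Inner (ρ): 44sin(φ).
Middle (φ): 22.
Outer (θ): 44π.

Therefore the triple integral equals 44π.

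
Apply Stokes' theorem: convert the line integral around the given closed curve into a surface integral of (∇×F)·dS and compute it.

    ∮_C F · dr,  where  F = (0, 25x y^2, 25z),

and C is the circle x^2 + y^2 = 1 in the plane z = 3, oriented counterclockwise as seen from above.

Let S be the flat disk x^2 + y^2 ≤ 1 in the plane z = 3, with upward unit normal n̂ = ẑ. By Stokes' theorem,

    ∮_C F · dr = ∬_S (∇ × F) · n̂ dS = ∬_D (curl F)_z dA,

where D is the disk x^2 + y^2 ≤ 1.

Compute the curl of F = (0, 25x y^2, 25z):
    (∇ × F)_x = ∂F_z/∂y - ∂F_y/∂z = 0,
    (∇ × F)_y = ∂F_x/∂z - ∂F_z/∂x = 0,
    (∇ × F)_z = ∂F_y/∂x - ∂F_x/∂y = 25y^2.

On z = 3, (curl F)_z = 25y^2.

Convert to polar (x = r cos θ, y = r sin θ, dA = r dr dθ); the integrand becomes 25r^2sin(θ)^2, so

    ∬_D (curl F)_z dA = ∫_0^{2π} ∫_0^{1} (25r^2sin(θ)^2) · r dr dθ.

Inner (r from 0 to 1): 25sin(θ)^2/4.
Outer (θ from 0 to 2π): 25π/4.

Therefore ∮_C F · dr = 25π/4.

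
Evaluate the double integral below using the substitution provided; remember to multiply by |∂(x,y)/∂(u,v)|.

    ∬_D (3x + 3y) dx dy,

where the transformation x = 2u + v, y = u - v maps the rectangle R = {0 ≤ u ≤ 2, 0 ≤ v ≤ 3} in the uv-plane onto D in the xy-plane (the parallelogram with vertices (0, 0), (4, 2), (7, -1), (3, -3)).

Compute the Jacobian determinant of (x, y) with respect to (u, v):

    ∂(x,y)/∂(u,v) = | 2  1 | = (2)(-1) - (1)(1) = -3.
                   | 1  -1 |

Its absolute value is |J| = 3 (the area scaling factor).

Substituting x = 2u + v, y = u - v into the integrand,

    3x + 3y → 9u,

so the integral becomes

    ∬_R (9u) · |J| du dv = ∫_0^2 ∫_0^3 (27u) dv du.

Inner (v): 81u.
Outer (u): 162.

Therefore ∬_D (3x + 3y) dx dy = 162.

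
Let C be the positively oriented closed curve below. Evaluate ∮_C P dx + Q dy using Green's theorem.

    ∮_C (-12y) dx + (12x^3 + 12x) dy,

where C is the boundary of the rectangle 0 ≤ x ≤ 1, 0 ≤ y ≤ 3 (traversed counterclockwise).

Green's theorem converts the closed line integral into a double integral over the enclosed region D:

    ∮_C P dx + Q dy = ∬_D (∂Q/∂x - ∂P/∂y) dA.

Here P = -12y, Q = 12x^3 + 12x, so

    ∂Q/∂x = 36x^2 + 12,    ∂P/∂y = -12,
    ∂Q/∂x - ∂P/∂y = 36x^2 + 24.

D is the region 0 ≤ x ≤ 1, 0 ≤ y ≤ 3. Evaluating the double integral:

    ∬_D (36x^2 + 24) dA = ∫_0^{1} ∫_0^{3} (36x^2 + 24) dy dx.

Inner (y from 0 to 3): 108x^2 + 72.
Outer (x from 0 to 1): 108.

Therefore ∮_C P dx + Q dy = 108.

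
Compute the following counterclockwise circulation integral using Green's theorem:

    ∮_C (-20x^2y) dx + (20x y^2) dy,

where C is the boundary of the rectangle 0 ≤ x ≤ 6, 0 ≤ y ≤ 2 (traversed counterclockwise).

Green's theorem converts the closed line integral into a double integral over the enclosed region D:

    ∮_C P dx + Q dy = ∬_D (∂Q/∂x - ∂P/∂y) dA.

Here P = -20x^2y, Q = 20x y^2, so

    ∂Q/∂x = 20y^2,    ∂P/∂y = -20x^2,
    ∂Q/∂x - ∂P/∂y = 20x^2 + 20y^2.

D is the region 0 ≤ x ≤ 6, 0 ≤ y ≤ 2. Evaluating the double integral:

    ∬_D (20x^2 + 20y^2) dA = ∫_0^{6} ∫_0^{2} (20x^2 + 20y^2) dy dx.

Inner (y from 0 to 2): 40x^2 + 160/3.
Outer (x from 0 to 6): 3200.

Therefore ∮_C P dx + Q dy = 3200.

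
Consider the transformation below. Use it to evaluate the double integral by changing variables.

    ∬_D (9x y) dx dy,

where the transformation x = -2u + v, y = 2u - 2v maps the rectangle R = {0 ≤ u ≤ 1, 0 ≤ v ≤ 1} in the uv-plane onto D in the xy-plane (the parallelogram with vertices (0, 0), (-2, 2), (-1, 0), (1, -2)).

Compute the Jacobian determinant of (x, y) with respect to (u, v):

    ∂(x,y)/∂(u,v) = | -2  1 | = (-2)(-2) - (1)(2) = 2.
                   | 2  -2 |

Its absolute value is |J| = 2 (the area scaling factor).

Substituting x = -2u + v, y = 2u - 2v into the integrand,

    9x y → -36u^2 + 54u v - 18v^2,

so the integral becomes

    ∬_R (-36u^2 + 54u v - 18v^2) · |J| du dv = ∫_0^1 ∫_0^1 (-72u^2 + 108u v - 36v^2) dv du.

Inner (v): -72u^2 + 54u - 12.
Outer (u): -9.

Therefore ∬_D (9x y) dx dy = -9.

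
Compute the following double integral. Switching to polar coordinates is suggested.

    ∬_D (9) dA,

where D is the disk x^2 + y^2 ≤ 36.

The region D is 0 ≤ r ≤ 6, 0 ≤ θ ≤ 2π in polar coordinates, where x = r cos(θ), y = r sin(θ), and dA = r dr dθ.

Under the substitution, the integrand becomes 9, so

    ∬_D (9) dA = ∫_{0}^{2π} ∫_{0}^{6} (9) · r dr dθ.

Inner integral (in r): ∫_{0}^{6} (9) · r dr = 162.

Outer integral (in θ): ∫_{0}^{2π} (162) dθ = 324π.

Therefore ∬_D (9) dA = 324π.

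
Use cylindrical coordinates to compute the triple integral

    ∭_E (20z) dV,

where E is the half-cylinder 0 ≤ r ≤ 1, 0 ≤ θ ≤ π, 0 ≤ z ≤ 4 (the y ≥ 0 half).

In cylindrical coordinates, x = r cos(θ), y = r sin(θ), z = z, and dV = r dr dθ dz.

The integrand becomes 20z, so

    ∭_E (20z) dV = ∫_{0}^{π} ∫_{0}^{1} ∫_{0}^{4} (20z) · r dz dr dθ.

Inner (z): 160r.
Middle (r from 0 to 1): 80.
Outer (θ): 80π.

Therefore the triple integral equals 80π.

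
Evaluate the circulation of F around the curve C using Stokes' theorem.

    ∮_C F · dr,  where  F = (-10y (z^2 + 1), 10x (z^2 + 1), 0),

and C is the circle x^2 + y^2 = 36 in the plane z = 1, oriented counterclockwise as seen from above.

Let S be the flat disk x^2 + y^2 ≤ 36 in the plane z = 1, with upward unit normal n̂ = ẑ. By Stokes' theorem,

    ∮_C F · dr = ∬_S (∇ × F) · n̂ dS = ∬_D (curl F)_z dA,

where D is the disk x^2 + y^2 ≤ 36.

Compute the curl of F = (-10y (z^2 + 1), 10x (z^2 + 1), 0):
    (∇ × F)_x = ∂F_z/∂y - ∂F_y/∂z = -20x z,
    (∇ × F)_y = ∂F_x/∂z - ∂F_z/∂x = -20y z,
    (∇ × F)_z = ∂F_y/∂x - ∂F_x/∂y = 20z^2 + 20.

On z = 1, (curl F)_z = 40.

Convert to polar (x = r cos θ, y = r sin θ, dA = r dr dθ); the integrand becomes 40, so

    ∬_D (curl F)_z dA = ∫_0^{2π} ∫_0^{6} (40) · r dr dθ.

Inner (r from 0 to 6): 720.
Outer (θ from 0 to 2π): 1440π.

Therefore ∮_C F · dr = 1440π.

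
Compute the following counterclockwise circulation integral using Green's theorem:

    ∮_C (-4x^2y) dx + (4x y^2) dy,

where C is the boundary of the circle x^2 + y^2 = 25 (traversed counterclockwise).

Green's theorem converts the closed line integral into a double integral over the enclosed region D:

    ∮_C P dx + Q dy = ∬_D (∂Q/∂x - ∂P/∂y) dA.

Here P = -4x^2y, Q = 4x y^2, so

    ∂Q/∂x = 4y^2,    ∂P/∂y = -4x^2,
    ∂Q/∂x - ∂P/∂y = 4x^2 + 4y^2.

D is the region x^2 + y^2 ≤ 25. Evaluating the double integral:

In polar coordinates (x = r cos θ, y = r sin θ, dA = r dr dθ) the integrand becomes 4r^2, so

    ∬_D (4x^2 + 4y^2) dA = ∫_0^{2π} ∫_0^{5} (4r^2) · r dr dθ.

Inner (r from 0 to 5): 625.
Outer (θ from 0 to 2π): 1250π.

Therefore ∮_C P dx + Q dy = 1250π.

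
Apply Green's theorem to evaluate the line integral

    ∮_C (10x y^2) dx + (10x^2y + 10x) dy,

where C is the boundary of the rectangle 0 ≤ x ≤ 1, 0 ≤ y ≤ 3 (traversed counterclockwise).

Green's theorem converts the closed line integral into a double integral over the enclosed region D:

    ∮_C P dx + Q dy = ∬_D (∂Q/∂x - ∂P/∂y) dA.

Here P = 10x y^2, Q = 10x^2y + 10x, so

    ∂Q/∂x = 20x y + 10,    ∂P/∂y = 20x y,
    ∂Q/∂x - ∂P/∂y = 10.

D is the region 0 ≤ x ≤ 1, 0 ≤ y ≤ 3. Evaluating the double integral:

    ∬_D (10) dA = ∫_0^{1} ∫_0^{3} (10) dy dx.

Inner (y from 0 to 3): 30.
Outer (x from 0 to 1): 30.

Therefore ∮_C P dx + Q dy = 30.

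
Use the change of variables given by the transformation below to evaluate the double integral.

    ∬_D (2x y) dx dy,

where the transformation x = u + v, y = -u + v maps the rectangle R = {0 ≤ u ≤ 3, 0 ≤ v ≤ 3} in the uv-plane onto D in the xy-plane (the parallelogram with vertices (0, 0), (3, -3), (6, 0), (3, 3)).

Compute the Jacobian determinant of (x, y) with respect to (u, v):

    ∂(x,y)/∂(u,v) = | 1  1 | = (1)(1) - (1)(-1) = 2.
                   | -1  1 |

Its absolute value is |J| = 2 (the area scaling factor).

Substituting x = u + v, y = -u + v into the integrand,

    2x y → -2u^2 + 2v^2,

so the integral becomes

    ∬_R (-2u^2 + 2v^2) · |J| du dv = ∫_0^3 ∫_0^3 (-4u^2 + 4v^2) dv du.

Inner (v): 36 - 12u^2.
Outer (u): 0.

Therefore ∬_D (2x y) dx dy = 0.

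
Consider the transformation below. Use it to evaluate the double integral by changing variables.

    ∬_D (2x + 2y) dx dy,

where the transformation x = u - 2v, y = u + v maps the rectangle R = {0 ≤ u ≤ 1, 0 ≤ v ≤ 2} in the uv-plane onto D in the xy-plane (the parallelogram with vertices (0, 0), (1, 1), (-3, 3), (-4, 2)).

Compute the Jacobian determinant of (x, y) with respect to (u, v):

    ∂(x,y)/∂(u,v) = | 1  -2 | = (1)(1) - (-2)(1) = 3.
                   | 1  1 |

Its absolute value is |J| = 3 (the area scaling factor).

Substituting x = u - 2v, y = u + v into the integrand,

    2x + 2y → 4u - 2v,

so the integral becomes

    ∬_R (4u - 2v) · |J| du dv = ∫_0^1 ∫_0^2 (12u - 6v) dv du.

Inner (v): 24u - 12.
Outer (u): 0.

Therefore ∬_D (2x + 2y) dx dy = 0.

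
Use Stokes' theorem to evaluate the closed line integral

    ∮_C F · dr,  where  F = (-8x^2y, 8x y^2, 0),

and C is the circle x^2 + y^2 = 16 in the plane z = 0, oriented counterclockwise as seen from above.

Let S be the flat disk x^2 + y^2 ≤ 16 in the plane z = 0, with upward unit normal n̂ = ẑ. By Stokes' theorem,

    ∮_C F · dr = ∬_S (∇ × F) · n̂ dS = ∬_D (curl F)_z dA,

where D is the disk x^2 + y^2 ≤ 16.

Compute the curl of F = (-8x^2y, 8x y^2, 0):
    (∇ × F)_x = ∂F_z/∂y - ∂F_y/∂z = 0,
    (∇ × F)_y = ∂F_x/∂z - ∂F_z/∂x = 0,
    (∇ × F)_z = ∂F_y/∂x - ∂F_x/∂y = 8x^2 + 8y^2.

On z = 0, (curl F)_z = 8x^2 + 8y^2.

Convert to polar (x = r cos θ, y = r sin θ, dA = r dr dθ); the integrand becomes 8r^2, so

    ∬_D (curl F)_z dA = ∫_0^{2π} ∫_0^{4} (8r^2) · r dr dθ.

Inner (r from 0 to 4): 512.
Outer (θ from 0 to 2π): 1024π.

Therefore ∮_C F · dr = 1024π.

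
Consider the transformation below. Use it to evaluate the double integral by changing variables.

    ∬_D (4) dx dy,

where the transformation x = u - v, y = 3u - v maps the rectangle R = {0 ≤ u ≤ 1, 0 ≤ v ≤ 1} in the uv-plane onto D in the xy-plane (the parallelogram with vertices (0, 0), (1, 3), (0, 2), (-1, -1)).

Compute the Jacobian determinant of (x, y) with respect to (u, v):

    ∂(x,y)/∂(u,v) = | 1  -1 | = (1)(-1) - (-1)(3) = 2.
                   | 3  -1 |

Its absolute value is |J| = 2 (the area scaling factor).

Substituting x = u - v, y = 3u - v into the integrand,

    4 → 4,

so the integral becomes

    ∬_R (4) · |J| du dv = ∫_0^1 ∫_0^1 (8) dv du.

Inner (v): 8.
Outer (u): 8.

Therefore ∬_D (4) dx dy = 8.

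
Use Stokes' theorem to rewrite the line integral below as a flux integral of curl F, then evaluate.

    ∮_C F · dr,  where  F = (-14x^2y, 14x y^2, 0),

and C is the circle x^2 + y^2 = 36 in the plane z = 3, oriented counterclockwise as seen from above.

Let S be the flat disk x^2 + y^2 ≤ 36 in the plane z = 3, with upward unit normal n̂ = ẑ. By Stokes' theorem,

    ∮_C F · dr = ∬_S (∇ × F) · n̂ dS = ∬_D (curl F)_z dA,

where D is the disk x^2 + y^2 ≤ 36.

Compute the curl of F = (-14x^2y, 14x y^2, 0):
    (∇ × F)_x = ∂F_z/∂y - ∂F_y/∂z = 0,
    (∇ × F)_y = ∂F_x/∂z - ∂F_z/∂x = 0,
    (∇ × F)_z = ∂F_y/∂x - ∂F_x/∂y = 14x^2 + 14y^2.

On z = 3, (curl F)_z = 14x^2 + 14y^2.

Convert to polar (x = r cos θ, y = r sin θ, dA = r dr dθ); the integrand becomes 14r^2, so

    ∬_D (curl F)_z dA = ∫_0^{2π} ∫_0^{6} (14r^2) · r dr dθ.

Inner (r from 0 to 6): 4536.
Outer (θ from 0 to 2π): 9072π.

Therefore ∮_C F · dr = 9072π.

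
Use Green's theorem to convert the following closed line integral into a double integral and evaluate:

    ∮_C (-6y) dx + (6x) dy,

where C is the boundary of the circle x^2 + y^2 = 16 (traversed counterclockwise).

Green's theorem converts the closed line integral into a double integral over the enclosed region D:

    ∮_C P dx + Q dy = ∬_D (∂Q/∂x - ∂P/∂y) dA.

Here P = -6y, Q = 6x, so

    ∂Q/∂x = 6,    ∂P/∂y = -6,
    ∂Q/∂x - ∂P/∂y = 12.

D is the region x^2 + y^2 ≤ 16. Evaluating the double integral:

In polar coordinates (x = r cos θ, y = r sin θ, dA = r dr dθ) the integrand becomes 12, so

    ∬_D (12) dA = ∫_0^{2π} ∫_0^{4} (12) · r dr dθ.

Inner (r from 0 to 4): 96.
Outer (θ from 0 to 2π): 192π.

Therefore ∮_C P dx + Q dy = 192π.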